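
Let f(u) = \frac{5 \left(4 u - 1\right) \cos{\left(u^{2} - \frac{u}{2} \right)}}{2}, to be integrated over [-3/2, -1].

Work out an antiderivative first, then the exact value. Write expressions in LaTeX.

f matches the chain-rule pattern g'(h)*h' with inner function h(u) = u^{2} - \frac{u}{2}; substituting w = h(u) collapses the integral.
F(u) = 5 \sin{\left(u^{2} - \frac{u}{2} \right)} is an antiderivative of f.
Check: d/du[5 \sin{\left(u^{2} - \frac{u}{2} \right)}] = 10 u \cos{\left(u^{2} - \frac{u}{2} \right)} - \frac{5 \cos{\left(u^{2} - \frac{u}{2} \right)}}{2}, which equals f(u).
F(-1) = 5 \sin{\left(\frac{3}{2} \right)}; F(-3/2) = 5 \sin{\left(3 \right)}.
Integral = F(-1) - F(-3/2) = - 5 \sin{\left(3 \right)} + 5 \sin{\left(\frac{3}{2} \right)}.

Antiderivative: F(u) = 5 \sin{\left(u^{2} - \frac{u}{2} \right)}; value = - 5 \sin{\left(3 \right)} + 5 \sin{\left(\frac{3}{2} \right)}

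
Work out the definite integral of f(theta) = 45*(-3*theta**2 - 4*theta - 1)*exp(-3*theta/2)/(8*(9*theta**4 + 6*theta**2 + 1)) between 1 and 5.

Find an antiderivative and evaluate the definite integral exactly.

Antiderivative: F(theta) = 15*exp(-3*theta/2)/(4*(3*theta**2 + 1)); value = -15*exp(-3/2)/16 + 15*exp(-15/2)/304

Recognize the product-rule pattern: f = u'v + uv' with u = 5/(2*(2*theta**2 + 2/3)), v = exp(-3*theta/2), so integration by parts undoes it.
F(theta) = 15*exp(-3*theta/2)/(4*(3*theta**2 + 1)) is an antiderivative of f.
Check: d/dtheta[15*exp(-3*theta/2)/(4*(3*theta**2 + 1))] = (-135*theta**2 - 180*theta - 45)/(72*theta**4*exp(3*theta/2) + 48*theta**2*exp(3*theta/2) + 8*exp(3*theta/2)), which equals f(theta).
F(5) = 15*exp(-15/2)/304; F(1) = 15*exp(-3/2)/16.
Integral = F(5) - F(1) = -15*exp(-3/2)/16 + 15*exp(-15/2)/304.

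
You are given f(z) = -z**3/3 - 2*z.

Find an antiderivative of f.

An antiderivative is F(z) = -z**4/12 - z**2.

The integrand splits into summands that can be handled one at a time.
Check: d/dz[-z**4/12 - z**2] = -z**3/3 - 2*z = f(z).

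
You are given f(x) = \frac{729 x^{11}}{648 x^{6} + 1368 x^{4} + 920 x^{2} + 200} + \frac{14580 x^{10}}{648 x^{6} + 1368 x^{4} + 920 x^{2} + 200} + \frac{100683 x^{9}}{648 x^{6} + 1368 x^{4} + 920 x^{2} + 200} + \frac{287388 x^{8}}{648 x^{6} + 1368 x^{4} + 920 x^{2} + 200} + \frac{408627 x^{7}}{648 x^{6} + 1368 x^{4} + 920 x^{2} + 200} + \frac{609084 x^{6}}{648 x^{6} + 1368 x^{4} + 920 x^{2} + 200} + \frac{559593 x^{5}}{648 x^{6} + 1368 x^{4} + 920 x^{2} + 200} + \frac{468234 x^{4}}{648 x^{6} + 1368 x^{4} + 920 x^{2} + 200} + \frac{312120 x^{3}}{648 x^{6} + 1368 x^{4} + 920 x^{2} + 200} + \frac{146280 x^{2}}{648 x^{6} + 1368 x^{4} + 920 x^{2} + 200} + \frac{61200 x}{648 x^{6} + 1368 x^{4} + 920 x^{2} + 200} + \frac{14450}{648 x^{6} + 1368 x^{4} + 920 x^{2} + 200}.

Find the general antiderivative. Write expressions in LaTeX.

Integrate term by term and add the pieces.
Check: d/dx[\frac{27 x^{8} + 648 x^{7} + 5523 x^{6} + 19368 x^{5} + 25092 x^{4} + 20928 x^{3} + 144 x^{2} \operatorname{atan}{\left(x \right)} + 13968 x^{2} + 5700 x + 80 \operatorname{atan}{\left(x \right)} + 960}{16 \left(9 x^{2} + 5\right)}] = \frac{729 x^{11} + 14580 x^{10} + 100683 x^{9} + 287388 x^{8} + 408627 x^{7} + 609084 x^{6} + 559593 x^{5} + 468234 x^{4} + 312120 x^{3} + 146280 x^{2} + 61200 x + 14450}{648 x^{6} + 1368 x^{4} + 920 x^{2} + 200}, which equals f(x).

F(x) = \frac{27 x^{8} + 648 x^{7} + 5523 x^{6} + 19368 x^{5} + 25092 x^{4} + 20928 x^{3} + 144 x^{2} \operatorname{atan}{\left(x \right)} + 13968 x^{2} + 5700 x + 80 \operatorname{atan}{\left(x \right)} + 960}{16 \left(9 x^{2} + 5\right)} + C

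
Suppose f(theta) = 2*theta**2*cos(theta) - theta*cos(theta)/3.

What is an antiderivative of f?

An antiderivative is F(theta) = (6*theta**2*sin(theta) - theta*sin(theta) + 12*theta*cos(theta) - 12*sin(theta) - cos(theta))/3.

Integrate term by term and add the pieces.
Check: d/dtheta[(6*theta**2*sin(theta) - theta*sin(theta) + 12*theta*cos(theta) - 12*sin(theta) - cos(theta))/3] = 2*theta**2*cos(theta) - theta*cos(theta)/3 = f(theta).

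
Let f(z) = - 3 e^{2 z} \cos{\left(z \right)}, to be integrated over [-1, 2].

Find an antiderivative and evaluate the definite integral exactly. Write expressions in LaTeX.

Antiderivative: F(z) = - \frac{3 e^{2 z} \sin{\left(z \right)}}{5} - \frac{6 e^{2 z} \cos{\left(z \right)}}{5}; value = - \frac{3 e^{4} \sin{\left(2 \right)}}{5} - \frac{3 \sin{\left(1 \right)}}{5 e^{2}} + \frac{6 \cos{\left(1 \right)}}{5 e^{2}} - \frac{6 e^{4} \cos{\left(2 \right)}}{5}

Since d/dz undoes antidifferentiation here, F'(z) = f(z) is required of F(z).
F(z) = - \frac{3 e^{2 z} \sin{\left(z \right)}}{5} - \frac{6 e^{2 z} \cos{\left(z \right)}}{5} is an antiderivative of f.
Check: d/dz[- \frac{3 e^{2 z} \sin{\left(z \right)}}{5} - \frac{6 e^{2 z} \cos{\left(z \right)}}{5}] = - 3 e^{2 z} \cos{\left(z \right)} = f(z).
F(2) = - \frac{3 e^{4} \sin{\left(2 \right)}}{5} - \frac{6 e^{4} \cos{\left(2 \right)}}{5}; F(-1) = - \frac{6 \cos{\left(1 \right)}}{5 e^{2}} + \frac{3 \sin{\left(1 \right)}}{5 e^{2}}.
Integral = F(2) - F(-1) = - \frac{3 e^{4} \sin{\left(2 \right)}}{5} - \frac{3 \sin{\left(1 \right)}}{5 e^{2}} + \frac{6 \cos{\left(1 \right)}}{5 e^{2}} - \frac{6 e^{4} \cos{\left(2 \right)}}{5}.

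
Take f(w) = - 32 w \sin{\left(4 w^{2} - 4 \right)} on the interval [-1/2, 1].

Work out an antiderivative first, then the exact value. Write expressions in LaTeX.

Antiderivative: F(w) = 4 \cos{\left(4 w^{2} - 4 \right)}; value = 4 - 4 \cos{\left(3 \right)}

The substitution u = 4 w^{2} - 4 works: f is exactly (dF/du)*(du/dw) for that inner function.
F(w) = 4 \cos{\left(4 w^{2} - 4 \right)} is an antiderivative of f.
Check: d/dw[4 \cos{\left(4 w^{2} - 4 \right)}] = - 32 w \sin{\left(4 w^{2} - 4 \right)} = f(w).
F(1) = 4; F(-1/2) = 4 \cos{\left(3 \right)}.
Integral = F(1) - F(-1/2) = 4 - 4 \cos{\left(3 \right)}.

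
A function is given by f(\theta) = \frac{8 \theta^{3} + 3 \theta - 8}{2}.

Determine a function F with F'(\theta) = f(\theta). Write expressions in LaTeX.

An antiderivative is F(\theta) = \theta^{4} + \frac{3 \theta^{2}}{4} - 4 \theta.

For F(\theta) to be correct the identity F'(\theta) - f(\theta) = 0 must hold.
Check: d/d\theta[\theta^{4} + \frac{3 \theta^{2}}{4} - 4 \theta] = 4 \theta^{3} + \frac{3 \theta}{2} - 4, which equals f(\theta).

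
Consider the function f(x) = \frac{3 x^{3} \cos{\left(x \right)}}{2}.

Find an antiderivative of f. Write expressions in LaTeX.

Check any antiderivative F(x) by computing F'(x) and comparing it with f(x).
Check: d/dx[\frac{3 x^{3} \sin{\left(x \right)}}{2} + \frac{9 x^{2} \cos{\left(x \right)}}{2} - 9 x \sin{\left(x \right)} - 9 \cos{\left(x \right)}] = \frac{3 x^{3} \cos{\left(x \right)}}{2} = f(x).

An antiderivative is F(x) = \frac{3 x^{3} \sin{\left(x \right)}}{2} + \frac{9 x^{2} \cos{\left(x \right)}}{2} - 9 x \sin{\left(x \right)} - 9 \cos{\left(x \right)}.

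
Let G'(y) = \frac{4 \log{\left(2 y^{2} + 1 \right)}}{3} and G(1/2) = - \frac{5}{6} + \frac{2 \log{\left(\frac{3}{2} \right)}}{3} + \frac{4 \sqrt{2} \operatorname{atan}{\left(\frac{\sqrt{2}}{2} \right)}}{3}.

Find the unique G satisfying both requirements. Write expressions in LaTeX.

For G(y) to be correct, d/dy[G] must agree with the stated G'(y) identically.
A general antiderivative is \frac{4 y \log{\left(2 y^{2} + 1 \right)}}{3} - \frac{8 y}{3} + \frac{4 \sqrt{2} \operatorname{atan}{\left(\sqrt{2} y \right)}}{3} + C.
The condition gives C = - \frac{5}{6} + \frac{2 \log{\left(\frac{3}{2} \right)}}{3} + \frac{4 \sqrt{2} \operatorname{atan}{\left(\frac{\sqrt{2}}{2} \right)}}{3} - (- \frac{4}{3} + \frac{2 \log{\left(\frac{3}{2} \right)}}{3} + \frac{4 \sqrt{2} \operatorname{atan}{\left(\frac{\sqrt{2}}{2} \right)}}{3}) = \frac{1}{2}.
So G(y) = \frac{8 y \log{\left(2 y^{2} + 1 \right)} - 16 y + 8 \sqrt{2} \operatorname{atan}{\left(\sqrt{2} y \right)} + 3}{6}.
Check: d/dy[\frac{8 y \log{\left(2 y^{2} + 1 \right)} - 16 y + 8 \sqrt{2} \operatorname{atan}{\left(\sqrt{2} y \right)} + 3}{6}] = \frac{4 \log{\left(2 y^{2} + 1 \right)}}{3} = G'(y).

G(y) = \frac{8 y \log{\left(2 y^{2} + 1 \right)} - 16 y + 8 \sqrt{2} \operatorname{atan}{\left(\sqrt{2} y \right)} + 3}{6}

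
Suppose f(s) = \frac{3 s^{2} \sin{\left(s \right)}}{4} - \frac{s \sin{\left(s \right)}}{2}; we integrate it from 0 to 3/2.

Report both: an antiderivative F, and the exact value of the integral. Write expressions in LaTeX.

The integrand splits into summands that can be handled one at a time.
F(s) = - \frac{3 s^{2} \cos{\left(s \right)} - 6 s \sin{\left(s \right)} - 2 s \cos{\left(s \right)} + 2 \sin{\left(s \right)} - 6 \cos{\left(s \right)}}{4} is an antiderivative of f.
Check: d/ds[- \frac{3 s^{2} \cos{\left(s \right)} - 6 s \sin{\left(s \right)} - 2 s \cos{\left(s \right)} + 2 \sin{\left(s \right)} - 6 \cos{\left(s \right)}}{4}] = \frac{3 s^{2} \sin{\left(s \right)}}{4} - \frac{s \sin{\left(s \right)}}{2} = f(s).
F(3/2) = \frac{9 \cos{\left(\frac{3}{2} \right)}}{16} + \frac{7 \sin{\left(\frac{3}{2} \right)}}{4}; F(0) = \frac{3}{2}.
Integral = F(3/2) - F(0) = - \frac{3}{2} + \frac{9 \cos{\left(\frac{3}{2} \right)}}{16} + \frac{7 \sin{\left(\frac{3}{2} \right)}}{4}.

Antiderivative: F(s) = - \frac{3 s^{2} \cos{\left(s \right)} - 6 s \sin{\left(s \right)} - 2 s \cos{\left(s \right)} + 2 \sin{\left(s \right)} - 6 \cos{\left(s \right)}}{4}; value = - \frac{3}{2} + \frac{9 \cos{\left(\frac{3}{2} \right)}}{16} + \frac{7 \sin{\left(\frac{3}{2} \right)}}{4}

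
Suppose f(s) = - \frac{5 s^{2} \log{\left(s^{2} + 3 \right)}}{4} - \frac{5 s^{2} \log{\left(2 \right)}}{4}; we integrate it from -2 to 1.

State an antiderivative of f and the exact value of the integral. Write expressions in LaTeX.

Antiderivative: F(s) = - \frac{5 \left(3 s^{3} \log{\left(2 s^{2} + 6 \right)} - 2 s^{3} + 18 s - 18 \sqrt{3} \operatorname{atan}{\left(\frac{\sqrt{3} s}{3} \right)}\right)}{36}; value = - \frac{10 \log{\left(14 \right)}}{3} - 5 - \frac{5 \log{\left(8 \right)}}{12} + \frac{5 \sqrt{3} \pi}{12} + \frac{5 \sqrt{3} \operatorname{atan}{\left(\frac{2 \sqrt{3}}{3} \right)}}{2}

The integrand splits into summands that can be handled one at a time.
F(s) = - \frac{5 \left(3 s^{3} \log{\left(2 s^{2} + 6 \right)} - 2 s^{3} + 18 s - 18 \sqrt{3} \operatorname{atan}{\left(\frac{\sqrt{3} s}{3} \right)}\right)}{36} is an antiderivative of f.
Check: d/ds[- \frac{5 \left(3 s^{3} \log{\left(2 s^{2} + 6 \right)} - 2 s^{3} + 18 s - 18 \sqrt{3} \operatorname{atan}{\left(\frac{\sqrt{3} s}{3} \right)}\right)}{36}] = - \frac{5 s^{2} \log{\left(s^{2} + 3 \right)}}{4} - \frac{5 s^{2} \log{\left(2 \right)}}{4} = f(s).
F(1) = - \frac{20}{9} - \frac{5 \log{\left(8 \right)}}{12} + \frac{5 \sqrt{3} \pi}{12}; F(-2) = - \frac{5 \sqrt{3} \operatorname{atan}{\left(\frac{2 \sqrt{3}}{3} \right)}}{2} + \frac{25}{9} + \frac{10 \log{\left(14 \right)}}{3}.
Integral = F(1) - F(-2) = - \frac{10 \log{\left(14 \right)}}{3} - 5 - \frac{5 \log{\left(8 \right)}}{12} + \frac{5 \sqrt{3} \pi}{12} + \frac{5 \sqrt{3} \operatorname{atan}{\left(\frac{2 \sqrt{3}}{3} \right)}}{2}.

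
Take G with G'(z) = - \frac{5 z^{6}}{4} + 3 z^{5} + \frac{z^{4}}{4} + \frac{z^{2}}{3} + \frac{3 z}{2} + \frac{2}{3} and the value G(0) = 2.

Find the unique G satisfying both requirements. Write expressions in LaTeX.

The integrand splits into summands that can be handled one at a time.
A general antiderivative is - \frac{5 z^{7}}{28} + \frac{z^{6}}{2} + \frac{z^{5}}{20} + \frac{z^{3}}{9} + \frac{3 z^{2}}{4} + \frac{2 z}{3} + C.
The condition gives C = 2 - (0) = 2.
So G(z) = - \frac{5 z^{7}}{28} + \frac{z^{6}}{2} + \frac{z^{5}}{20} + \frac{z^{3}}{9} + \frac{3 z^{2}}{4} + \frac{2 z}{3} + 2.
Check: d/dz[- \frac{5 z^{7}}{28} + \frac{z^{6}}{2} + \frac{z^{5}}{20} + \frac{z^{3}}{9} + \frac{3 z^{2}}{4} + \frac{2 z}{3} + 2] = - \frac{5 z^{6}}{4} + 3 z^{5} + \frac{z^{4}}{4} + \frac{z^{2}}{3} + \frac{3 z}{2} + \frac{2}{3} = G'(z).

G(z) = - \frac{5 z^{7}}{28} + \frac{z^{6}}{2} + \frac{z^{5}}{20} + \frac{z^{3}}{9} + \frac{3 z^{2}}{4} + \frac{2 z}{3} + 2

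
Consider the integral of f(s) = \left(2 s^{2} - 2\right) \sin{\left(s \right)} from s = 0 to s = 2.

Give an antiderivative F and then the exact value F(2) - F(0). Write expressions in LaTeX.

Antiderivative: F(s) = - 2 \left(s^{2} \cos{\left(s \right)} - 2 s \sin{\left(s \right)} - 3 \cos{\left(s \right)}\right); value = -6 - 2 \cos{\left(2 \right)} + 8 \sin{\left(2 \right)}

Differentiate the proposed F(s) back; it has to land on f(s) exactly.
F(s) = - 2 \left(s^{2} \cos{\left(s \right)} - 2 s \sin{\left(s \right)} - 3 \cos{\left(s \right)}\right) is an antiderivative of f.
Check: d/ds[- 2 \left(s^{2} \cos{\left(s \right)} - 2 s \sin{\left(s \right)} - 3 \cos{\left(s \right)}\right)] = 2 s^{2} \sin{\left(s \right)} - 2 \sin{\left(s \right)}, which equals f(s).
F(2) = - 2 \cos{\left(2 \right)} + 8 \sin{\left(2 \right)}; F(0) = 6.
Integral = F(2) - F(0) = -6 - 2 \cos{\left(2 \right)} + 8 \sin{\left(2 \right)}.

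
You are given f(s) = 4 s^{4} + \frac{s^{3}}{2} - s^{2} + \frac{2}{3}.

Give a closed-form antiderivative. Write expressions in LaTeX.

Integrate term by term and add the pieces.
Check: d/ds[\frac{s \left(96 s^{4} + 15 s^{3} - 40 s^{2} + 80\right)}{120}] = 4 s^{4} + \frac{s^{3}}{2} - s^{2} + \frac{2}{3} = f(s).

An antiderivative is F(s) = \frac{s \left(96 s^{4} + 15 s^{3} - 40 s^{2} + 80\right)}{120}.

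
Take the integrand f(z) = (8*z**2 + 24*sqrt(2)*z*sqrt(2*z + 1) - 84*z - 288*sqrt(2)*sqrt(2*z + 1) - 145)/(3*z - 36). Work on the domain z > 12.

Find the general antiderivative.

F(z) = (16*z**2 + 48*z + 32*sqrt(2)*(2*z + 1)**(3/2) - 4*log(z/2 - 6) + 9)/12 + C

An antiderivative F(z) passes only if d/dz[F] lands on f(z) exactly.
Check: d/dz[(16*z**2 + 48*z + 32*sqrt(2)*(2*z + 1)**(3/2) - 4*log(z/2 - 6) + 9)/12] = (8*z**2 + 24*sqrt(2)*z*sqrt(2*z + 1) - 84*z - 288*sqrt(2)*sqrt(2*z + 1) - 145)/(3*z - 36) = f(z).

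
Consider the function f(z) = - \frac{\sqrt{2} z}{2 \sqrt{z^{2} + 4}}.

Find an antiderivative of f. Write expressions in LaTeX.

An antiderivative is F(z) = - \frac{\sqrt{2} \sqrt{z^{2} + 4}}{2}.

The substitution u = \frac{z^{2}}{2} + 2 works: f is exactly (dF/du)*(du/dz) for that inner function.
Check: d/dz[- \frac{\sqrt{2} \sqrt{z^{2} + 4}}{2}] = - \frac{\sqrt{2} z}{2 \sqrt{z^{2} + 4}} = f(z).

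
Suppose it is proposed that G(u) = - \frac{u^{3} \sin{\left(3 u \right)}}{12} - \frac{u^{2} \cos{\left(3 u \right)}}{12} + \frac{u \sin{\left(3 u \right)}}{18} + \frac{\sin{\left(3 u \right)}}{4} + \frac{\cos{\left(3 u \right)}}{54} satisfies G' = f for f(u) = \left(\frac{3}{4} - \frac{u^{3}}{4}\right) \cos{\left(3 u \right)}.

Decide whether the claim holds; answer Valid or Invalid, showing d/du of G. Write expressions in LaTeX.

d/du[G] = - \frac{u^{3} \cos{\left(3 u \right)}}{4} + \frac{3 \cos{\left(3 u \right)}}{4}
This equals f(u) exactly, so the claim holds.

Valid - the claim checks out under differentiation.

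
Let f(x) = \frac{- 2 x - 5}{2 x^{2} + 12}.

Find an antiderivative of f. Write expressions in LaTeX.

A candidate is checked by its d/dx: the result must match f(x).
Check: d/dx[- \frac{\log{\left(x^{2} + 6 \right)}}{2} - \frac{5 \sqrt{6} \operatorname{atan}{\left(\frac{\sqrt{6} x}{6} \right)}}{12}] = \frac{- 2 x - 5}{2 x^{2} + 12} = f(x).

An antiderivative is F(x) = - \frac{\log{\left(x^{2} + 6 \right)}}{2} - \frac{5 \sqrt{6} \operatorname{atan}{\left(\frac{\sqrt{6} x}{6} \right)}}{12}.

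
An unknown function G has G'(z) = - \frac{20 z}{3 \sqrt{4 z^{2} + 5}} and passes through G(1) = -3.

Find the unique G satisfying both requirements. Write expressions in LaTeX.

G'(z) matches the chain-rule pattern g'(h)*h' with inner function h(z) = 4 z^{2} + 5; substituting u = h(z) collapses the integral.
A general antiderivative is - \frac{5 \sqrt{4 z^{2} + 5}}{3} + C.
The condition gives C = -3 - (-5) = 2.
So G(z) = \frac{6 - 5 \sqrt{4 z^{2} + 5}}{3}.
Check: d/dz[\frac{6 - 5 \sqrt{4 z^{2} + 5}}{3}] = - \frac{20 z}{3 \sqrt{4 z^{2} + 5}} = G'(z).

G(z) = \frac{6 - 5 \sqrt{4 z^{2} + 5}}{3}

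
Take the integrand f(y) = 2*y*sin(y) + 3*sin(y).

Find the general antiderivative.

F(y) = -2*y*cos(y) + 2*sin(y) - 3*cos(y) + C

Integrate term by term and add the pieces.
Check: d/dy[-2*y*cos(y) + 2*sin(y) - 3*cos(y)] = 2*y*sin(y) + 3*sin(y) = f(y).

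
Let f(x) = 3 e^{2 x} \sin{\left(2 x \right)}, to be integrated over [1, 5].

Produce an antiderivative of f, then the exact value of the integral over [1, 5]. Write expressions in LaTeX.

Antiderivative: F(x) = \frac{3 e^{2 x} \sin{\left(2 x \right)}}{4} - \frac{3 e^{2 x} \cos{\left(2 x \right)}}{4}; value = \frac{3 e^{10} \sin{\left(10 \right)}}{4} - \frac{3 e^{2} \sin{\left(2 \right)}}{4} + \frac{3 e^{2} \cos{\left(2 \right)}}{4} - \frac{3 e^{10} \cos{\left(10 \right)}}{4}

Recover f(x) by differentiating a candidate F(x); any mismatch rules it out.
F(x) = \frac{3 e^{2 x} \sin{\left(2 x \right)}}{4} - \frac{3 e^{2 x} \cos{\left(2 x \right)}}{4} is an antiderivative of f.
Check: d/dx[\frac{3 e^{2 x} \sin{\left(2 x \right)}}{4} - \frac{3 e^{2 x} \cos{\left(2 x \right)}}{4}] = 3 e^{2 x} \sin{\left(2 x \right)} = f(x).
F(5) = \frac{3 e^{10} \sin{\left(10 \right)}}{4} - \frac{3 e^{10} \cos{\left(10 \right)}}{4}; F(1) = - \frac{3 e^{2} \cos{\left(2 \right)}}{4} + \frac{3 e^{2} \sin{\left(2 \right)}}{4}.
Integral = F(5) - F(1) = \frac{3 e^{10} \sin{\left(10 \right)}}{4} - \frac{3 e^{2} \sin{\left(2 \right)}}{4} + \frac{3 e^{2} \cos{\left(2 \right)}}{4} - \frac{3 e^{10} \cos{\left(10 \right)}}{4}.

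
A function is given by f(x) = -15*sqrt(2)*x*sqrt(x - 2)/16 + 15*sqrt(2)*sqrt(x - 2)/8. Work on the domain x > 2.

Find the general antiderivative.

F(x) = -3*sqrt(2)*(x - 2)**(5/2)/8 + C

The integrand splits into summands that can be handled one at a time.
Check: d/dx[-3*sqrt(2)*(x - 2)**(5/2)/8] = -15*sqrt(2)*x*sqrt(x - 2)/16 + 15*sqrt(2)*sqrt(x - 2)/8 = f(x).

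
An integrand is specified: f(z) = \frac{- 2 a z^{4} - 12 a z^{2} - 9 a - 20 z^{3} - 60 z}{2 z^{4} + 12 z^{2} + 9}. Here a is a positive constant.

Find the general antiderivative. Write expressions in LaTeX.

F(z) = - a z - \frac{5 \log{\left(\frac{z^{4}}{3} + 2 z^{2} + \frac{3}{2} \right)}}{2} + C

An antiderivative F(z) passes only if d/dz[F] lands on f(z) exactly.
Check: d/dz[- a z - \frac{5 \log{\left(\frac{z^{4}}{3} + 2 z^{2} + \frac{3}{2} \right)}}{2}] = \frac{- 2 a z^{4} - 12 a z^{2} - 9 a - 20 z^{3} - 60 z}{2 z^{4} + 12 z^{2} + 9} = f(z).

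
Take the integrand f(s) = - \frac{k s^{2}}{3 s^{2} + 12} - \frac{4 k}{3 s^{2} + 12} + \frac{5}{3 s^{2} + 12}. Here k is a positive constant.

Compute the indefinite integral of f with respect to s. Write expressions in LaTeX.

F(s) = - \frac{k s}{3} + \frac{5 \operatorname{atan}{\left(\frac{s}{2} \right)}}{6} + C

The integrand splits into summands that can be handled one at a time.
Check: d/ds[- \frac{k s}{3} + \frac{5 \operatorname{atan}{\left(\frac{s}{2} \right)}}{6}] = \frac{- k s^{2} - 4 k + 5}{3 s^{2} + 12}, which equals f(s).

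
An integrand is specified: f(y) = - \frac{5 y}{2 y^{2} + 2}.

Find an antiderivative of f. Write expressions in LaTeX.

f matches the chain-rule pattern g'(h)*h' with inner function h(y) = 3 y^{2} + 3; substituting u = h(y) collapses the integral.
Check: d/dy[- \frac{5 \log{\left(3 y^{2} + 3 \right)}}{4}] = - \frac{5 y}{2 y^{2} + 2} = f(y).

An antiderivative is F(y) = - \frac{5 \log{\left(3 y^{2} + 3 \right)}}{4}.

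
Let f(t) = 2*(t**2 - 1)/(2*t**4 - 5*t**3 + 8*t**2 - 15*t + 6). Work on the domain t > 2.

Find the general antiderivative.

F(t) = 2*log(t - 2)/7 + 2*log(t - 1/2)/13 - 20*log(t**2 + 3)/91 + 32*sqrt(3)*atan(sqrt(3)*t/3)/273 + C

The denominator factors as (t - 2)*(2*t - 1)*(t**2 + 3); partial fractions split f into directly integrable pieces: -8*(5*t - 4)/(91*(t**2 + 3)) + 4/(13*(2*t - 1)) + 2/(7*(t - 2)).
Check: d/dt[2*log(t - 2)/7 + 2*log(t - 1/2)/13 - 20*log(t**2 + 3)/91 + 32*sqrt(3)*atan(sqrt(3)*t/3)/273] = (2*t**2 - 2)/(2*t**4 - 5*t**3 + 8*t**2 - 15*t + 6), which equals f(t).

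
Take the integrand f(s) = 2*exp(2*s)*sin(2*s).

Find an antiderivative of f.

An antiderivative is F(s) = -(-sin(2*s) + cos(2*s))*exp(2*s)/2.

An antiderivative F(s) passes only if d/ds[F] lands on f(s) exactly.
Check: d/ds[-(-sin(2*s) + cos(2*s))*exp(2*s)/2] = 2*exp(2*s)*sin(2*s) = f(s).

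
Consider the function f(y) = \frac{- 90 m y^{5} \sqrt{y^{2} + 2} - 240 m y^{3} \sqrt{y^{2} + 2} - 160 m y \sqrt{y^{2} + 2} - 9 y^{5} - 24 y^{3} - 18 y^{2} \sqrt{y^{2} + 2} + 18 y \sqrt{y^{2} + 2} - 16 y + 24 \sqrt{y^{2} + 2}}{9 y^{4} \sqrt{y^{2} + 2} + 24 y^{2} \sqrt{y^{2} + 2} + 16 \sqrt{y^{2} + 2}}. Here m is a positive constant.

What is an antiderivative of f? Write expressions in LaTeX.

Differentiate the proposed F(y) back; it has to land on f(y) exactly.
Check: d/dy[\frac{- 15 m y^{4} - 20 m y^{2} - 3 y^{2} \sqrt{y^{2} + 2} + 6 y - 4 \sqrt{y^{2} + 2} - 3}{3 y^{2} + 4}] = \frac{- 90 m y^{5} \sqrt{y^{2} + 2} - 240 m y^{3} \sqrt{y^{2} + 2} - 160 m y \sqrt{y^{2} + 2} - 9 y^{5} - 24 y^{3} - 18 y^{2} \sqrt{y^{2} + 2} + 18 y \sqrt{y^{2} + 2} - 16 y + 24 \sqrt{y^{2} + 2}}{9 y^{4} \sqrt{y^{2} + 2} + 24 y^{2} \sqrt{y^{2} + 2} + 16 \sqrt{y^{2} + 2}} = f(y).

An antiderivative is F(y) = \frac{- 15 m y^{4} - 20 m y^{2} - 3 y^{2} \sqrt{y^{2} + 2} + 6 y - 4 \sqrt{y^{2} + 2} - 3}{3 y^{2} + 4}.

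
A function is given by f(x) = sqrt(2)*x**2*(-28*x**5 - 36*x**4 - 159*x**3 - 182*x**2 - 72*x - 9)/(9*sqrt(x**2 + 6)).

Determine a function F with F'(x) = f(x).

An antiderivative is F(x) = sqrt(2)*(-8*x**6*sqrt(x**2 + 6) - 12*x**5*sqrt(x**2 + 6) - 6*x**4*sqrt(x**2 + 6) - x**3*sqrt(x**2 + 6))/18.

f has the shape u'v + uv' for u = -3*sqrt(x**2/2 + 3) and v = (2*x**2/3 + x/3)**3 — it is the derivative of the product u*v.
Check: d/dx[sqrt(2)*(-8*x**6*sqrt(x**2 + 6) - 12*x**5*sqrt(x**2 + 6) - 6*x**4*sqrt(x**2 + 6) - x**3*sqrt(x**2 + 6))/18] = (-28*sqrt(2)*x**7 - 36*sqrt(2)*x**6 - 159*sqrt(2)*x**5 - 182*sqrt(2)*x**4 - 72*sqrt(2)*x**3 - 9*sqrt(2)*x**2)/(9*sqrt(x**2 + 6)), which equals f(x).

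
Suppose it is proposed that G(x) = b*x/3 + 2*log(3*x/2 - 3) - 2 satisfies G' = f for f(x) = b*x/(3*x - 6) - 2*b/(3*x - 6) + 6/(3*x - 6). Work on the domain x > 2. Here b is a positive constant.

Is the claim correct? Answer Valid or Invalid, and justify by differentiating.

d/dx[G] = (b*x - 2*b + 6)/(3*x - 6)
This equals f(x) exactly, so the claim holds.

Valid - the claim checks out under differentiation.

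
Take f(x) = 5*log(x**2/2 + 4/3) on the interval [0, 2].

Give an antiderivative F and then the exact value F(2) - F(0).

Since d/dx undoes antidifferentiation here, F'(x) = f(x) is required of F(x).
F(x) = 5*x*log(3*x**2 + 8) - 10*x - 5*x*log(6) + 20*sqrt(6)*atan(sqrt(6)*x/4)/3 is an antiderivative of f.
Check: d/dx[5*x*log(3*x**2 + 8) - 10*x - 5*x*log(6) + 20*sqrt(6)*atan(sqrt(6)*x/4)/3] = 5*log(3*x**2 + 8) - 5*log(6), which equals f(x).
F(2) = -20 - 10*log(6) + 20*sqrt(6)*atan(sqrt(6)/2)/3 + 10*log(20); F(0) = 0.
Integral = F(2) - F(0) = -20 + 10*log(10/3) + 20*sqrt(6)*atan(sqrt(6)/2)/3.

Antiderivative: F(x) = 5*x*log(3*x**2 + 8) - 10*x - 5*x*log(6) + 20*sqrt(6)*atan(sqrt(6)*x/4)/3; value = -20 + 10*log(10/3) + 20*sqrt(6)*atan(sqrt(6)/2)/3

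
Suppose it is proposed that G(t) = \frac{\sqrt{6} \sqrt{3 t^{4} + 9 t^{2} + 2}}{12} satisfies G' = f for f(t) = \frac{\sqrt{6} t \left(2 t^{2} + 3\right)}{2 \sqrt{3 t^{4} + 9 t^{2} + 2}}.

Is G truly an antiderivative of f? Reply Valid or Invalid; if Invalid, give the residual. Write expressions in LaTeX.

d/dt[G] = \frac{2 \sqrt{6} t^{3} + 3 \sqrt{6} t}{4 \sqrt{3 t^{4} + 9 t^{2} + 2}}
d/dt[G] - f(t) = \frac{- 2 \sqrt{6} t^{3} - 3 \sqrt{6} t}{4 \sqrt{3 t^{4} + 9 t^{2} + 2}} != 0.

Invalid: d/dt[G] - f = \frac{- 2 \sqrt{6} t^{3} - 3 \sqrt{6} t}{4 \sqrt{3 t^{4} + 9 t^{2} + 2}}, which is not 0.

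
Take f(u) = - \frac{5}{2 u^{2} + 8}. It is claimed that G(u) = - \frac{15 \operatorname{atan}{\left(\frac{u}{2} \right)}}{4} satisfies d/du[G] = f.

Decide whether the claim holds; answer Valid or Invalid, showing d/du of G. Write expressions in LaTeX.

Invalid: d/du[G] - f = - \frac{5}{u^{2} + 4}, which is not 0.

d/du[G] = - \frac{15}{2 u^{2} + 8}
d/du[G] - f(u) = - \frac{5}{u^{2} + 4} != 0.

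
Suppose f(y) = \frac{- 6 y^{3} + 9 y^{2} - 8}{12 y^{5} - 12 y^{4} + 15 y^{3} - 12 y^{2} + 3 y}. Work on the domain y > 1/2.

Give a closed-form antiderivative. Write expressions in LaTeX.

The denominator factors as 3 y \left(2 y - 1\right)^{2} \left(y^{2} + 1\right); partial fractions split f into directly integrable pieces: - \frac{27 y + 86}{75 \left(y^{2} + 1\right)} + \frac{454}{75 \left(2 y - 1\right)} - \frac{52}{15 \left(2 y - 1\right)^{2}} - \frac{8}{3 y}.
Check: d/dy[\frac{- 400 \left(2 y - 1\right) \log{\left(y \right)} + 454 \left(2 y - 1\right) \log{\left(y - \frac{1}{2} \right)} - 27 \left(2 y - 1\right) \log{\left(y^{2} + 1 \right)} - 172 \left(2 y - 1\right) \operatorname{atan}{\left(y \right)} + 260}{150 \left(2 y - 1\right)}] = \frac{- 6 y^{3} + 9 y^{2} - 8}{12 y^{5} - 12 y^{4} + 15 y^{3} - 12 y^{2} + 3 y} = f(y).

An antiderivative is F(y) = \frac{- 400 \left(2 y - 1\right) \log{\left(y \right)} + 454 \left(2 y - 1\right) \log{\left(y - \frac{1}{2} \right)} - 27 \left(2 y - 1\right) \log{\left(y^{2} + 1 \right)} - 172 \left(2 y - 1\right) \operatorname{atan}{\left(y \right)} + 260}{150 \left(2 y - 1\right)}.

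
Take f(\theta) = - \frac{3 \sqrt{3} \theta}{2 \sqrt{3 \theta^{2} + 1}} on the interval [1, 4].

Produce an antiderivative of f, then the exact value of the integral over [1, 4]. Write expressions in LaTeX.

Antiderivative: F(\theta) = - \frac{3 \sqrt{4 \theta^{2} + \frac{4}{3}}}{4}; value = - \frac{5 \sqrt{3}}{2}

f matches the chain-rule pattern g'(h)*h' with inner function h(\theta) = 4 \theta^{2} + \frac{4}{3}; substituting u = h(\theta) collapses the integral.
F(\theta) = - \frac{3 \sqrt{4 \theta^{2} + \frac{4}{3}}}{4} is an antiderivative of f.
Check: d/d\theta[- \frac{3 \sqrt{4 \theta^{2} + \frac{4}{3}}}{4}] = - \frac{3 \sqrt{3} \theta}{2 \sqrt{3 \theta^{2} + 1}} = f(\theta).
F(4) = - \frac{7 \sqrt{3}}{2}; F(1) = - \sqrt{3}.
Integral = F(4) - F(1) = - \frac{5 \sqrt{3}}{2}.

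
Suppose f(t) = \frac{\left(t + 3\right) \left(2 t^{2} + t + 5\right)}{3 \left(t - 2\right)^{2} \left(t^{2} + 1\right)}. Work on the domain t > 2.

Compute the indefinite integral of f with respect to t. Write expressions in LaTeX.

Check any antiderivative F(t) by computing F'(t) and comparing it with f(t).
Check: d/dt[\frac{\log{\left(2 t^{2} + 2 \right)}}{3} - \frac{5}{t - 2}] = \frac{2 t^{3} + 7 t^{2} + 8 t + 15}{3 t^{4} - 12 t^{3} + 15 t^{2} - 12 t + 12}, which equals f(t).

F(t) = \frac{\log{\left(2 t^{2} + 2 \right)}}{3} - \frac{5}{t - 2} + C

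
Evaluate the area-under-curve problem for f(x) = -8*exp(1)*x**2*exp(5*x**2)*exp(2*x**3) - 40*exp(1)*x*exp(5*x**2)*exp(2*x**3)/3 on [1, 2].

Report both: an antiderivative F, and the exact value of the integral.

Antiderivative: F(x) = -4*exp(2*x**3 + 5*x**2 + 1)/3; value = -4*exp(37)/3 + 4*exp(8)/3

The substitution u = 2*x**3 + 5*x**2 + 1 works: f is exactly (dF/du)*(du/dx) for that inner function.
F(x) = -4*exp(2*x**3 + 5*x**2 + 1)/3 is an antiderivative of f.
Check: d/dx[-4*exp(2*x**3 + 5*x**2 + 1)/3] = -8*exp(1)*x**2*exp(5*x**2)*exp(2*x**3) - 40*exp(1)*x*exp(5*x**2)*exp(2*x**3)/3 = f(x).
F(2) = -4*exp(37)/3; F(1) = -4*exp(8)/3.
Integral = F(2) - F(1) = -4*exp(37)/3 + 4*exp(8)/3.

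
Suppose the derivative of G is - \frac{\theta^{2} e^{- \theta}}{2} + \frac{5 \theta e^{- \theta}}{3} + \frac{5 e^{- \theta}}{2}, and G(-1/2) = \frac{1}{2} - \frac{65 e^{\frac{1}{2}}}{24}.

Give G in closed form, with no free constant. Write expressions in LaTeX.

G'(\theta) has the shape u'v + uv' for u = \frac{\theta^{2}}{2} - \frac{2 \theta}{3} - \frac{19}{6} and v = e^{- \theta} — it is the derivative of the product u*v.
A general antiderivative is \frac{\left(3 \theta^{2} - 4 \theta - 19\right) e^{- \theta}}{6} + C.
The condition gives C = \frac{1}{2} - \frac{65 e^{\frac{1}{2}}}{24} - (- \frac{65 e^{\frac{1}{2}}}{24}) = \frac{1}{2}.
So G(\theta) = \frac{\left(3 \theta^{2} - 4 \theta - 19\right) e^{- \theta}}{6} + \frac{1}{2}.
Check: d/d\theta[\frac{\left(3 \theta^{2} - 4 \theta - 19\right) e^{- \theta}}{6} + \frac{1}{2}] = \frac{\left(- 3 \theta^{2} + 10 \theta + 15\right) e^{- \theta}}{6}, which equals G'(\theta).

G(\theta) = \frac{\left(3 \theta^{2} - 4 \theta - 19\right) e^{- \theta}}{6} + \frac{1}{2}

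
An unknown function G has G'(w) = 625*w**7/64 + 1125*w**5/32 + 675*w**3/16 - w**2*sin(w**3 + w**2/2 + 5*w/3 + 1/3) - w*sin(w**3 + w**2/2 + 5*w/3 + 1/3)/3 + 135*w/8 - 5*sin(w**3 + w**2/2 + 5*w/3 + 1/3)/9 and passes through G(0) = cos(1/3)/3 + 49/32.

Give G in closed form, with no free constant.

The integrand splits into summands that can be handled one at a time.
A general antiderivative is (5*w**2/4 + 3/2)**4/2 + cos(w**3 + w**2/2 + 5*w/3 + 1/3)/3 + C.
The condition gives C = cos(1/3)/3 + 49/32 - (cos(1/3)/3 + 81/32) = -1.
So G(w) = (1875*w**8 + 9000*w**6 + 16200*w**4 + 12960*w**2 + 512*cos(w**3 + w**2/2 + 5*w/3 + 1/3) + 2352)/1536.
Check: d/dw[(1875*w**8 + 9000*w**6 + 16200*w**4 + 12960*w**2 + 512*cos(w**3 + w**2/2 + 5*w/3 + 1/3) + 2352)/1536] = 625*w**7/64 + 1125*w**5/32 + 675*w**3/16 - w**2*sin(w**3 + w**2/2 + 5*w/3 + 1/3) - w*sin(w**3 + w**2/2 + 5*w/3 + 1/3)/3 + 135*w/8 - 5*sin(w**3 + w**2/2 + 5*w/3 + 1/3)/9 = G'(w).

G(w) = (1875*w**8 + 9000*w**6 + 16200*w**4 + 12960*w**2 + 512*cos(w**3 + w**2/2 + 5*w/3 + 1/3) + 2352)/1536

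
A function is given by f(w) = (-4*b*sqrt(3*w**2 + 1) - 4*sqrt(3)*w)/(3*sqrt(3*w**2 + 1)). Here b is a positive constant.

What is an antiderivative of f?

An antiderivative is F(w) = -4*b*w/3 - 4*sqrt(w**2 + 1/3)/3.

Check any antiderivative F(w) by computing F'(w) and comparing it with f(w).
Check: d/dw[-4*b*w/3 - 4*sqrt(w**2 + 1/3)/3] = (-4*b*sqrt(3*w**2 + 1) - 4*sqrt(3)*w)/(3*sqrt(3*w**2 + 1)) = f(w).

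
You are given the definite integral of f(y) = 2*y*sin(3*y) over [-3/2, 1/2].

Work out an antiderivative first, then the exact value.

Since d/dy undoes antidifferentiation here, F'(y) = f(y) is required of F(y).
F(y) = 2*(-3*y*cos(3*y) + sin(3*y))/9 is an antiderivative of f.
Check: d/dy[2*(-3*y*cos(3*y) + sin(3*y))/9] = 2*y*sin(3*y) = f(y).
F(1/2) = -cos(3/2)/3 + 2*sin(3/2)/9; F(-3/2) = cos(9/2) - 2*sin(9/2)/9.
Integral = F(1/2) - F(-3/2) = 2*sin(9/2)/9 - cos(3/2)/3 - cos(9/2) + 2*sin(3/2)/9.

Antiderivative: F(y) = 2*(-3*y*cos(3*y) + sin(3*y))/9; value = 2*sin(9/2)/9 - cos(3/2)/3 - cos(9/2) + 2*sin(3/2)/9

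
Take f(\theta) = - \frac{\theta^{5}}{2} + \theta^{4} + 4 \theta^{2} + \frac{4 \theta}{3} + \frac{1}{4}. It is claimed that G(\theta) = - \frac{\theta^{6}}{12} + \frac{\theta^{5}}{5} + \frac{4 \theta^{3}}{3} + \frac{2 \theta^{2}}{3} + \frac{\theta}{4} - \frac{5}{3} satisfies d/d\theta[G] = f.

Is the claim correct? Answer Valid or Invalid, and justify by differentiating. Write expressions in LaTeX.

Valid - the claim checks out under differentiation.

d/d\theta[G] = - \frac{\theta^{5}}{2} + \theta^{4} + 4 \theta^{2} + \frac{4 \theta}{3} + \frac{1}{4}
This equals f(\theta) exactly, so the claim holds.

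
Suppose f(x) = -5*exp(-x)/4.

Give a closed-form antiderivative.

An antiderivative is F(x) = 5*exp(-x)/4.

Check any antiderivative F(x) by computing F'(x) and comparing it with f(x).
Check: d/dx[5*exp(-x)/4] = -5*exp(-x)/4 = f(x).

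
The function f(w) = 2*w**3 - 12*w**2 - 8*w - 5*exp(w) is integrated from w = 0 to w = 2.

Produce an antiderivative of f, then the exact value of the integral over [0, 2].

Antiderivative: F(w) = w**4/2 - 4*w**3 - 4*w**2 - 5*exp(w); value = -5*exp(2) - 35

The integrand splits into summands that can be handled one at a time.
F(w) = w**4/2 - 4*w**3 - 4*w**2 - 5*exp(w) is an antiderivative of f.
Check: d/dw[w**4/2 - 4*w**3 - 4*w**2 - 5*exp(w)] = 2*w**3 - 12*w**2 - 8*w - 5*exp(w) = f(w).
F(2) = -40 - 5*exp(2); F(0) = -5.
Integral = F(2) - F(0) = -5*exp(2) - 35.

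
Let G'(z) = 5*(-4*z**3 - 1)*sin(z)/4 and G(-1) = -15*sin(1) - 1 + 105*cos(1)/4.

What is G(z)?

The proposed G(z) is checked by its d/dz: the result must match the given G'(z).
A general antiderivative is 5*z**3*cos(z) - 15*z**2*sin(z) - 30*z*cos(z) + 30*sin(z) + 5*cos(z)/4 + C.
The condition gives C = -15*sin(1) - 1 + 105*cos(1)/4 - (-15*sin(1) + 105*cos(1)/4) = -1.
So G(z) = 5*z**3*cos(z) - 15*z**2*sin(z) - 30*z*cos(z) + 30*sin(z) + 5*cos(z)/4 - 1.
Check: d/dz[5*z**3*cos(z) - 15*z**2*sin(z) - 30*z*cos(z) + 30*sin(z) + 5*cos(z)/4 - 1] = -5*z**3*sin(z) - 5*sin(z)/4, which equals G'(z).

G(z) = 5*z**3*cos(z) - 15*z**2*sin(z) - 30*z*cos(z) + 30*sin(z) + 5*cos(z)/4 - 1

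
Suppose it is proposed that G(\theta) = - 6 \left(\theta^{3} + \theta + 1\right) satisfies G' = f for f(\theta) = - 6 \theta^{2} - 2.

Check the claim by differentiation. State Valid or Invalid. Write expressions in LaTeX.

d/d\theta[G] = - 18 \theta^{2} - 6
d/d\theta[G] - f(\theta) = - 12 \theta^{2} - 4 != 0.

Invalid: d/d\theta[G] - f = - 12 \theta^{2} - 4, which is not 0.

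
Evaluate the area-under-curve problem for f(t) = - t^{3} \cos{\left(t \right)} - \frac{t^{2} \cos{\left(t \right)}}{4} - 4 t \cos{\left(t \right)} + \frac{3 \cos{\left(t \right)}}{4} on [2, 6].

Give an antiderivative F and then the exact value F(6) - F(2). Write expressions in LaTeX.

Integrate term by term and add the pieces.
F(t) = - t^{3} \sin{\left(t \right)} - \frac{t^{2} \sin{\left(t \right)}}{4} - 3 t^{2} \cos{\left(t \right)} + 2 t \sin{\left(t \right)} - \frac{t \cos{\left(t \right)}}{2} + \frac{5 \sin{\left(t \right)}}{4} + 2 \cos{\left(t \right)} is an antiderivative of f.
Check: d/dt[- t^{3} \sin{\left(t \right)} - \frac{t^{2} \sin{\left(t \right)}}{4} - 3 t^{2} \cos{\left(t \right)} + 2 t \sin{\left(t \right)} - \frac{t \cos{\left(t \right)}}{2} + \frac{5 \sin{\left(t \right)}}{4} + 2 \cos{\left(t \right)}] = - t^{3} \cos{\left(t \right)} - \frac{t^{2} \cos{\left(t \right)}}{4} - 4 t \cos{\left(t \right)} + \frac{3 \cos{\left(t \right)}}{4} = f(t).
F(6) = - 109 \cos{\left(6 \right)} - \frac{847 \sin{\left(6 \right)}}{4}; F(2) = - \frac{15 \sin{\left(2 \right)}}{4} - 11 \cos{\left(2 \right)}.
Integral = F(6) - F(2) = - 109 \cos{\left(6 \right)} + 11 \cos{\left(2 \right)} + \frac{15 \sin{\left(2 \right)}}{4} - \frac{847 \sin{\left(6 \right)}}{4}.

Antiderivative: F(t) = - t^{3} \sin{\left(t \right)} - \frac{t^{2} \sin{\left(t \right)}}{4} - 3 t^{2} \cos{\left(t \right)} + 2 t \sin{\left(t \right)} - \frac{t \cos{\left(t \right)}}{2} + \frac{5 \sin{\left(t \right)}}{4} + 2 \cos{\left(t \right)}; value = - 109 \cos{\left(6 \right)} + 11 \cos{\left(2 \right)} + \frac{15 \sin{\left(2 \right)}}{4} - \frac{847 \sin{\left(6 \right)}}{4}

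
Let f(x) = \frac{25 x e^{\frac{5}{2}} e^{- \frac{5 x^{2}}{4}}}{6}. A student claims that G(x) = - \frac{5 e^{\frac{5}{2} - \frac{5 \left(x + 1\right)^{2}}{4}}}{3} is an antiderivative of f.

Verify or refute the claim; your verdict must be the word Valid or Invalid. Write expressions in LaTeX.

Invalid: d/dx[G] - f = \frac{\left(- 25 x e^{\frac{5}{4}} e^{\frac{5 x}{2}} e^{\frac{5 x^{2}}{4}} + 25 x e^{\frac{5 x^{2}}{4}} + 25 e^{\frac{5 x^{2}}{4}}\right) e^{\frac{5}{4}} e^{- \frac{5 x}{2}} e^{- \frac{5 x^{2}}{2}}}{6}, which is not 0.

d/dx[G] = \frac{\left(25 x + 25\right) e^{\frac{5}{4}} e^{- \frac{5 x}{2}} e^{- \frac{5 x^{2}}{4}}}{6}
d/dx[G] - f(x) = \frac{\left(- 25 x e^{\frac{5}{4}} e^{\frac{5 x}{2}} e^{\frac{5 x^{2}}{4}} + 25 x e^{\frac{5 x^{2}}{4}} + 25 e^{\frac{5 x^{2}}{4}}\right) e^{\frac{5}{4}} e^{- \frac{5 x}{2}} e^{- \frac{5 x^{2}}{2}}}{6} != 0.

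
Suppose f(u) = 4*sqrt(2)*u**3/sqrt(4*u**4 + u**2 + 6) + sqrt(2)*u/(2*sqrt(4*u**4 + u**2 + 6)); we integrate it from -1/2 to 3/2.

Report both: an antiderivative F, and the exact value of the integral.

f matches the chain-rule pattern g'(h)*h' with inner function h(u) = 2*u**4 + u**2/2 + 3; substituting w = h(u) collapses the integral.
F(u) = sqrt(2*u**4 + u**2/2 + 3) is an antiderivative of f.
Check: d/du[sqrt(2*u**4 + u**2/2 + 3)] = (8*sqrt(2)*u**3 + sqrt(2)*u)/(2*sqrt(4*u**4 + u**2 + 6)), which equals f(u).
F(3/2) = sqrt(57)/2; F(-1/2) = sqrt(13)/2.
Integral = F(3/2) - F(-1/2) = -sqrt(13)/2 + sqrt(57)/2.

Antiderivative: F(u) = sqrt(2*u**4 + u**2/2 + 3); value = -sqrt(13)/2 + sqrt(57)/2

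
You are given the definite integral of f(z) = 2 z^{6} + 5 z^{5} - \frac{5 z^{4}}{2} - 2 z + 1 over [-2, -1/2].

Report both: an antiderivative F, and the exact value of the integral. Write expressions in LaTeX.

Antiderivative: F(z) = \frac{2 z^{7}}{7} + \frac{5 z^{6}}{6} - \frac{z^{5}}{2} - z^{2} + z; value = - \frac{24627}{896}

The integrand splits into summands that can be handled one at a time.
F(z) = \frac{2 z^{7}}{7} + \frac{5 z^{6}}{6} - \frac{z^{5}}{2} - z^{2} + z is an antiderivative of f.
Check: d/dz[\frac{2 z^{7}}{7} + \frac{5 z^{6}}{6} - \frac{z^{5}}{2} - z^{2} + z] = 2 z^{6} + 5 z^{5} - \frac{5 z^{4}}{2} - 2 z + 1 = f(z).
F(-1/2) = - \frac{1945}{2688}; F(-2) = \frac{562}{21}.
Integral = F(-1/2) - F(-2) = - \frac{24627}{896}.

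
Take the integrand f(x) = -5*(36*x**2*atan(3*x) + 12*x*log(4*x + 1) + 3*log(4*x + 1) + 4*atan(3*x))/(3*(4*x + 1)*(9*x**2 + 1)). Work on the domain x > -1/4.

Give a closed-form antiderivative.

Recognize the product-rule pattern: f = u'v + uv' with u = -5*atan(3*x)/3, v = log(4*x + 1), so integration by parts undoes it.
Check: d/dx[-5*log(4*x + 1)*atan(3*x)/3] = (-180*x**2*atan(3*x) - 60*x*log(4*x + 1) - 15*log(4*x + 1) - 20*atan(3*x))/(108*x**3 + 27*x**2 + 12*x + 3), which equals f(x).

An antiderivative is F(x) = -5*log(4*x + 1)*atan(3*x)/3.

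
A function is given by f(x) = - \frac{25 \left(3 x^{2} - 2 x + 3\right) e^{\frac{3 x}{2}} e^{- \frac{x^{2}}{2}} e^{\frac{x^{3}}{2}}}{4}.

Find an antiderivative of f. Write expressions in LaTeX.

f has the shape u'v + uv' for u = - \frac{25 e^{\frac{3 x}{2}}}{2} and v = e^{\frac{x^{3}}{2} - \frac{x^{2}}{2}} — it is the derivative of the product u*v.
Check: d/dx[- \frac{25 e^{\frac{3 x}{2}} e^{\frac{x^{3}}{2} - \frac{x^{2}}{2}}}{2}] = - \frac{75 x^{2} e^{\frac{3 x}{2}} e^{- \frac{x^{2}}{2}} e^{\frac{x^{3}}{2}}}{4} + \frac{25 x e^{\frac{3 x}{2}} e^{- \frac{x^{2}}{2}} e^{\frac{x^{3}}{2}}}{2} - \frac{75 e^{\frac{3 x}{2}} e^{- \frac{x^{2}}{2}} e^{\frac{x^{3}}{2}}}{4}, which equals f(x).

An antiderivative is F(x) = - \frac{25 e^{\frac{3 x}{2}} e^{\frac{x^{3}}{2} - \frac{x^{2}}{2}}}{2}.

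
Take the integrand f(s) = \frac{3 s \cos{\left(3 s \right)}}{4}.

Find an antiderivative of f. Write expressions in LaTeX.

An antiderivative is F(s) = \frac{3 s \sin{\left(3 s \right)} + \cos{\left(3 s \right)}}{12}.

An antiderivative F(s) passes only if d/ds[F] lands on f(s) exactly.
Check: d/ds[\frac{3 s \sin{\left(3 s \right)} + \cos{\left(3 s \right)}}{12}] = \frac{3 s \cos{\left(3 s \right)}}{4} = f(s).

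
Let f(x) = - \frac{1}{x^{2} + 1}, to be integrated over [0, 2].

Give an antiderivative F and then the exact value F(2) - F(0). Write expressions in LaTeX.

Check any antiderivative F(x) by computing F'(x) and comparing it with f(x).
F(x) = - \operatorname{atan}{\left(x \right)} is an antiderivative of f.
Check: d/dx[- \operatorname{atan}{\left(x \right)}] = - \frac{1}{x^{2} + 1} = f(x).
F(2) = - \operatorname{atan}{\left(2 \right)}; F(0) = 0.
Integral = F(2) - F(0) = - \operatorname{atan}{\left(2 \right)}.

Antiderivative: F(x) = - \operatorname{atan}{\left(x \right)}; value = - \operatorname{atan}{\left(2 \right)}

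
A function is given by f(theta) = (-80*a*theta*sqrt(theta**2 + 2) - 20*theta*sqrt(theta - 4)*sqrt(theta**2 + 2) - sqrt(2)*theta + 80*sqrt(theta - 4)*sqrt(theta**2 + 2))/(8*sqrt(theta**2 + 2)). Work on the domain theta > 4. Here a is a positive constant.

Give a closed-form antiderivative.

An antiderivative F(theta) passes only if d/dtheta[F] lands on f(theta) exactly.
Check: d/dtheta[-5*a*theta**2 - (theta - 4)**(5/2) - sqrt(theta**2/2 + 1)/4] = (-80*a*theta*sqrt(theta**2 + 2) - 20*theta*sqrt(theta - 4)*sqrt(theta**2 + 2) - sqrt(2)*theta + 80*sqrt(theta - 4)*sqrt(theta**2 + 2))/(8*sqrt(theta**2 + 2)) = f(theta).

An antiderivative is F(theta) = -5*a*theta**2 - (theta - 4)**(5/2) - sqrt(theta**2/2 + 1)/4.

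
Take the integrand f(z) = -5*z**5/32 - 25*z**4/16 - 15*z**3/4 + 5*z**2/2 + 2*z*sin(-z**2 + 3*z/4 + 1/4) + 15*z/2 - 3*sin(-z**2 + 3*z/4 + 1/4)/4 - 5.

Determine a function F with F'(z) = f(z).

An antiderivative is F(z) = -5*(z**2/4 + z - 1)**3/3 + cos(-z**2 + 3*z/4 + 1/4).

Integrate term by term and add the pieces.
Check: d/dz[-5*(z**2/4 + z - 1)**3/3 + cos(-z**2 + 3*z/4 + 1/4)] = -5*z**5/32 - 25*z**4/16 - 15*z**3/4 + 5*z**2/2 + 2*z*sin(-z**2 + 3*z/4 + 1/4) + 15*z/2 - 3*sin(-z**2 + 3*z/4 + 1/4)/4 - 5 = f(z).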